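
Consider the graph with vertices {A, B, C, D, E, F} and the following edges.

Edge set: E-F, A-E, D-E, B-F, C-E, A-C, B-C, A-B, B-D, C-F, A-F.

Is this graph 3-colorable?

A, B, C, F are pairwise adjacent (a clique of size 4), so at least 4 colors are needed.
So 3 colors are not enough.

No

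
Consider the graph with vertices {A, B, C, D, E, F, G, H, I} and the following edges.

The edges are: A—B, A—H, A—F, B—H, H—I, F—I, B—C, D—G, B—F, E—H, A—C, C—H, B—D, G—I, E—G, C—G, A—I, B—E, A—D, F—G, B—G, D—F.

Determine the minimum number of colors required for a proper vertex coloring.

B, D, F, G are mutually adjacent (a clique of size 4), so at least 4 colors are needed.
4 colors suffice: color red → {B, I}; color blue → {A, G}; color green → {F, H}; color yellow → {C, D, E}. Each edge has distinct colors on its endpoints.

4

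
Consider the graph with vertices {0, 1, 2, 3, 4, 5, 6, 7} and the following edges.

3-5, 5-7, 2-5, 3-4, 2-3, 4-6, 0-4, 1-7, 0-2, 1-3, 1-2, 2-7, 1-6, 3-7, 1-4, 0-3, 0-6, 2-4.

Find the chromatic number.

2, 3, 5, 7 are pairwise adjacent (a clique of size 4), so at least 4 colors are needed.
A valid assignment using 4 colors: 0=yellow, 1=yellow, 2=red, 3=blue, 4=green, 5=yellow, 6=red, 7=green. Every edge joins two different colors.

4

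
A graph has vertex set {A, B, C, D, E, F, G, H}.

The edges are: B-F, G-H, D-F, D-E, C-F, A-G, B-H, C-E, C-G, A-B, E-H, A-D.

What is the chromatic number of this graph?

The cycle D-F-C-G-A-D has odd length 5, so it cannot be 2-colored; at least 3 colors are needed.
A valid assignment using 3 colors: A=2, B=1, C=1, D=1, E=3, F=2, G=3, H=2. Every edge joins two different colors.

3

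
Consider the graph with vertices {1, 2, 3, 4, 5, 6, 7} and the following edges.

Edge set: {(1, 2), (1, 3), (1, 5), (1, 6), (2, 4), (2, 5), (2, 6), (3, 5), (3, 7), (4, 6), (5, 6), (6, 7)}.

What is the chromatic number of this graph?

4

1, 2, 5, 6 form a clique, so at least 4 colors are needed.
4 colors suffice: color red → {3, 6}; color blue → {4, 5, 7}; color green → {1}; color yellow → {2}. No two adjacent vertices share a color.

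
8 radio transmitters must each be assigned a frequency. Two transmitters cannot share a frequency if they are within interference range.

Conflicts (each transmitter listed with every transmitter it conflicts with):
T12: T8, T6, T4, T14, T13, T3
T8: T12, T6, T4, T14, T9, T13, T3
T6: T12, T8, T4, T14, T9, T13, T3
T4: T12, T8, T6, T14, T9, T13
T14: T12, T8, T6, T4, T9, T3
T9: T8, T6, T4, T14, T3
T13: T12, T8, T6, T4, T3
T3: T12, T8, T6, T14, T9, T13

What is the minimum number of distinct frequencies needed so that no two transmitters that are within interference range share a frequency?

T12, T8, T6, T13, T3 all conflict with each other, so at least 5 frequencies are needed.
5 frequencies suffice: frequency 1 → {T8}; frequency 2 → {T6}; frequency 3 → {T4, T3}; frequency 4 → {T12, T9}; frequency 5 → {T14, T13}. Each listed conflict is separated.

5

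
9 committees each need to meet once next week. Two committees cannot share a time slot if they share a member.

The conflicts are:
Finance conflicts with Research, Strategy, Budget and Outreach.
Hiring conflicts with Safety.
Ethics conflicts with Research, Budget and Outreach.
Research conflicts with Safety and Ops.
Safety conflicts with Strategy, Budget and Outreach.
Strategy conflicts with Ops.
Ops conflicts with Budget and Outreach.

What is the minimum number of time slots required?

2

Hiring and Safety conflict, so at least 2 time slots are needed.
A valid assignment using 2 time slots: Finance=1, Hiring=2, Ethics=1, Research=2, Safety=1, Strategy=2, Ops=1, Budget=2, Outreach=2. No two conflicting committees share a time slot.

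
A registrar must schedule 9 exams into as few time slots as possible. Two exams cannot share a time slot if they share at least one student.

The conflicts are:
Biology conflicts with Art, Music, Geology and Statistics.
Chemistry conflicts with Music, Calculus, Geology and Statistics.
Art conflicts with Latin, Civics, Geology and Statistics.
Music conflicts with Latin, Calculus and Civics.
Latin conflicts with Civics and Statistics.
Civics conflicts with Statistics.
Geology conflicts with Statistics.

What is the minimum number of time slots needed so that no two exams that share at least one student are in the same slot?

4

Art, Latin, Civics, Statistics all conflict with each other, so at least 4 time slots are needed.
4 time slots suffice: time slot 1 → {Music, Statistics}; time slot 2 → {Chemistry, Art}; time slot 3 → {Biology, Latin, Calculus}; time slot 4 → {Civics, Geology}. Every pair that conflicts lands in different time slots.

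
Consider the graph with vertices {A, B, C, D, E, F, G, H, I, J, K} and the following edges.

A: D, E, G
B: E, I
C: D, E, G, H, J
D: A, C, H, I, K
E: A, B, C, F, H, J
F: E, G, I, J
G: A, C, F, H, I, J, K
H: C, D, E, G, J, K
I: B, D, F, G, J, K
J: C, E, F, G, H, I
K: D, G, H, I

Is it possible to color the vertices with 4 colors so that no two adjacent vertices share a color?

Yes

The chromatic number is 4. C, E, H, J form a clique, so at least 4 colors are needed.
4 colors suffice: color red → {D, E, G}; color blue → {A, H, I}; color green → {B, J, K}; color yellow → {C, F}.
That is already a proper 4-coloring.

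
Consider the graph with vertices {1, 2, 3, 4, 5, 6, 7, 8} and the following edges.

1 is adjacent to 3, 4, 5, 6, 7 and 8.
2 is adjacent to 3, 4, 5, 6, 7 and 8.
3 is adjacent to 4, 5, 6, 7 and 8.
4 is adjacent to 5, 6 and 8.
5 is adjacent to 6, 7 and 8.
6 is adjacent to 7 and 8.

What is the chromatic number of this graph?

6

2, 3, 4, 5, 6, 8 are mutually adjacent (a clique of size 6), so at least 6 colors are needed.
A valid assignment using 6 colors: 1=f, 2=f, 3=a, 4=e, 5=c, 6=b, 7=d, 8=d. Each edge has distinct colors on its endpoints.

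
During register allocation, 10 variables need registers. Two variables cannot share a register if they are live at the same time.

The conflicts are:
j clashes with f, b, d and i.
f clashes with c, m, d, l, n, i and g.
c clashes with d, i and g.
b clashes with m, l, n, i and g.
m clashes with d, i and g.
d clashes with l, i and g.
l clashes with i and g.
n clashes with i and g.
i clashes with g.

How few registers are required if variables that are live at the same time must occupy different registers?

5

f, m, d, i, g are mutually in conflict, so at least 5 registers are needed.
A valid assignment using 5 registers: j=2, f=3, c=5, b=3, m=5, d=4, l=5, n=4, i=1, g=2. Each listed conflict is separated.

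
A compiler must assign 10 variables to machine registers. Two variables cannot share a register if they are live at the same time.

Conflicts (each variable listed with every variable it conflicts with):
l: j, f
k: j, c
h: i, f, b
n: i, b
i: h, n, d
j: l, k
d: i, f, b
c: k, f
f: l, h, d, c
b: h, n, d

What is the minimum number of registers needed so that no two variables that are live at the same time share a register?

3

The cycle c-f-l-j-k-c has odd length 5, so it cannot be 2-colored; at least 3 registers are needed.
3 registers suffice: register 1 → {k, i, f, b}; register 2 → {l, h, n, d, c}; register 3 → {j}. Every pair that conflicts lands in different registers.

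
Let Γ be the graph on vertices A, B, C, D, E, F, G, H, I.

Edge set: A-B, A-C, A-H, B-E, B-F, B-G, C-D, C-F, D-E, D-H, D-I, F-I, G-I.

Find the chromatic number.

3

The cycle B-F-I-D-E-B has odd length 5, so it cannot be 2-colored; at least 3 colors are needed.
3 colors suffice: color red → {B, D}; color blue → {C, E, H, I}; color green → {A, F, G}. No two adjacent vertices share a color.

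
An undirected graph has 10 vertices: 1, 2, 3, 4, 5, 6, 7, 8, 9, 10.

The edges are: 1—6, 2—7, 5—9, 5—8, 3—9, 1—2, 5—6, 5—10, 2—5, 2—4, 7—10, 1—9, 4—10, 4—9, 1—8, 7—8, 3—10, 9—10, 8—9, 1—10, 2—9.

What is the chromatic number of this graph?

3

1, 8, 9 are pairwise adjacent, so at least 3 colors are needed.
3 colors suffice: color a → {6, 7, 9}; color b → {2, 8, 10}; color c → {1, 3, 4, 5}. Every edge joins two different colors.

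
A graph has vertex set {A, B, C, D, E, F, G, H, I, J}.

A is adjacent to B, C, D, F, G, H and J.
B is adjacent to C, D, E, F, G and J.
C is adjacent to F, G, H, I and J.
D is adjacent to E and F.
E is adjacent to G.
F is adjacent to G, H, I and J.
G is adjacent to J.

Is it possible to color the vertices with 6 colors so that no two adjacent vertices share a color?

The chromatic number is 6. A, B, C, F, G, J are mutually adjacent (a clique of size 6), so at least 6 colors are needed.
6 colors suffice: A=4, B=3, C=2, D=2, E=1, F=1, G=5, H=3, I=3, J=6.
That is already a proper 6-coloring.

Yes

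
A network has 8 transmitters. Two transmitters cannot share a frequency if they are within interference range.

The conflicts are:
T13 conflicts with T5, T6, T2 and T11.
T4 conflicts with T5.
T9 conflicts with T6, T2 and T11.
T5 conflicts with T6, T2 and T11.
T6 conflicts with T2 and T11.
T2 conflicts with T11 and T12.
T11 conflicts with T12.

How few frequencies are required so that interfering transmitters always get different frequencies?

5

T13, T5, T6, T2, T11 pairwise conflict, so at least 5 frequencies are needed.
5 frequencies suffice: T13=5, T4=1, T9=3, T5=3, T6=4, T2=1, T11=2, T12=3. Every pair that conflicts lands in different frequencies.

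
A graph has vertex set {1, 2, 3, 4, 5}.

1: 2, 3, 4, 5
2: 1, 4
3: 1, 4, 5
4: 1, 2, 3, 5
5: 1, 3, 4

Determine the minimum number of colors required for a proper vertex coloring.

1, 3, 4, 5 form a clique, so at least 4 colors are needed.
4 colors suffice: color red → {4}; color blue → {1}; color green → {2, 3}; color yellow → {5}. No two adjacent vertices share a color.

4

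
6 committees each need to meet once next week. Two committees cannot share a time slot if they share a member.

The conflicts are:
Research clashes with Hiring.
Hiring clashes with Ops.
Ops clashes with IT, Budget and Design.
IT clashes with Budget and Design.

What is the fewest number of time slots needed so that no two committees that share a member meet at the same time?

3

Ops, IT, Budget pairwise conflict, so at least 3 time slots are needed.
3 time slots suffice: time slot 1 → {Research, Ops}; time slot 2 → {Hiring, IT}; time slot 3 → {Budget, Design}. Every pair that conflicts lands in different time slots.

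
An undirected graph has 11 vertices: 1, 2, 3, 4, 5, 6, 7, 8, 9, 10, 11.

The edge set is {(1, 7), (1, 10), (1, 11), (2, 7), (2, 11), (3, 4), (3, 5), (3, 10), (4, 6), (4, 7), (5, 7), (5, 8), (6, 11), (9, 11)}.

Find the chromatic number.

The cycle 7-2-11-6-4-7 has odd length 5, so it cannot be 2-colored; at least 3 colors are needed.
3 colors suffice: color red → {3, 7, 8, 11}; color blue → {1, 2, 4, 5, 9}; color green → {6, 10}. Every edge joins two different colors.

3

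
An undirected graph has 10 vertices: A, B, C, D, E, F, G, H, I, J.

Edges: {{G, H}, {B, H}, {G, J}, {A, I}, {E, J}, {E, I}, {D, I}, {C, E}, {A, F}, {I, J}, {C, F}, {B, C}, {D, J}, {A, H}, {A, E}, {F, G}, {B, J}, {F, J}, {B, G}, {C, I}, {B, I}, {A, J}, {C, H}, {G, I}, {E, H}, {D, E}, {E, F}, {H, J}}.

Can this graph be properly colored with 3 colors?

A, E, I, J form a clique, so at least 4 colors are needed.
So 3 colors are not enough.

No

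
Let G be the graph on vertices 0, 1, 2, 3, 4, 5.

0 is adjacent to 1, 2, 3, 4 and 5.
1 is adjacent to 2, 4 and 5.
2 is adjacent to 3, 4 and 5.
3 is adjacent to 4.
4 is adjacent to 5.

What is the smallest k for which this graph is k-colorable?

5

0, 1, 2, 4, 5 are mutually adjacent (a clique of size 5), so at least 5 colors are needed.
A valid assignment using 5 colors: 0=b, 1=d, 2=c, 3=d, 4=a, 5=e. No two adjacent vertices share a color.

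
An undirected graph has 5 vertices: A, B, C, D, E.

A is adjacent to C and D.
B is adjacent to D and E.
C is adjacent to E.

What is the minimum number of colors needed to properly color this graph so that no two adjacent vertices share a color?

The cycle D-A-C-E-B-D has odd length 5, so it cannot be 2-colored; at least 3 colors are needed.
A valid assignment using 3 colors: A=3, B=1, C=1, D=2, E=2. Each edge has distinct colors on its endpoints.

3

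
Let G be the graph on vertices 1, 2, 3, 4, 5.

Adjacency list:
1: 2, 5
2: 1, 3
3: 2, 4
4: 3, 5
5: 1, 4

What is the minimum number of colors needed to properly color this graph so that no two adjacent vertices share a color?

The cycle 5-4-3-2-1-5 has odd length 5, so it cannot be 2-colored; at least 3 colors are needed.
One proper 3-coloring: 1=c, 2=b, 3=a, 4=b, 5=a. No two adjacent vertices share a color.

3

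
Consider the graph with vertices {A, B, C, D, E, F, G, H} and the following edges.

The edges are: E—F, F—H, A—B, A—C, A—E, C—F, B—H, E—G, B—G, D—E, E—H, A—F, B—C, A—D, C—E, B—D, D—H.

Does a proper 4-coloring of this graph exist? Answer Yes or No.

Yes

The chromatic number is 4. A, C, E, F form a clique, so at least 4 colors are needed.
A valid assignment using 4 colors: A=2, B=1, C=4, D=3, E=1, F=3, G=2, H=2.
That is already a proper 4-coloring.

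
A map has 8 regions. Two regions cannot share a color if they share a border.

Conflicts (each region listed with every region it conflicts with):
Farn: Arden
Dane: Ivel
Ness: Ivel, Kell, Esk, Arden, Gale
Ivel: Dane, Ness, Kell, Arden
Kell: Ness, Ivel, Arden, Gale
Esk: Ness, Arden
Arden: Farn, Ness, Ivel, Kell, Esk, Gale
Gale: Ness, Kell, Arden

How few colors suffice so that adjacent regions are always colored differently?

4

Ness, Kell, Arden, Gale all conflict with each other, so at least 4 colors are needed.
4 colors suffice: color 1 → {Dane, Arden}; color 2 → {Farn, Ness}; color 3 → {Ivel, Esk, Gale}; color 4 → {Kell}. No two conflicting regions share a color.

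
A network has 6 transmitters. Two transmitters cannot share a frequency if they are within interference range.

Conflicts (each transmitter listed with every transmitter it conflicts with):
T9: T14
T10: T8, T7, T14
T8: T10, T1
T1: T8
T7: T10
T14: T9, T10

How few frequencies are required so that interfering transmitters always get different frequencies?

T10 and T14 conflict, so at least 2 frequencies are needed.
2 frequencies suffice: frequency 1 → {T9, T10, T1}; frequency 2 → {T8, T7, T14}. No two conflicting transmitters share a frequency.

2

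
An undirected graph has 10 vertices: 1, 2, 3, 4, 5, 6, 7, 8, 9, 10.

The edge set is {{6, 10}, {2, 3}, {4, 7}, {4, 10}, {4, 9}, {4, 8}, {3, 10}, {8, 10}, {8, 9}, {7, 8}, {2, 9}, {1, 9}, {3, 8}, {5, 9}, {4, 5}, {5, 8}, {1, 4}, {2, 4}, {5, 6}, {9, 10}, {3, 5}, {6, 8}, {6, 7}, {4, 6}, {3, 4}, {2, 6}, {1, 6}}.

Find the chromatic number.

3, 4, 8, 10 are pairwise adjacent (a clique of size 4), so at least 4 colors are needed.
A valid assignment using 4 colors: 1=green, 2=green, 3=blue, 4=red, 5=yellow, 6=blue, 7=yellow, 8=green, 9=blue, 10=yellow. Each edge has distinct colors on its endpoints.

4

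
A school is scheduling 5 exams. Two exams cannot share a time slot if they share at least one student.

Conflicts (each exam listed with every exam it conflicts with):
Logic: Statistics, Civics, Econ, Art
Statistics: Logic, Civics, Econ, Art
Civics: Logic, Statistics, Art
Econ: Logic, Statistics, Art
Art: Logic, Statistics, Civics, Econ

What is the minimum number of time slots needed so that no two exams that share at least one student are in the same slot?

Logic, Statistics, Econ, Art are mutually in conflict, so at least 4 time slots are needed.
4 time slots suffice: time slot 1 → {Logic}; time slot 2 → {Statistics}; time slot 3 → {Art}; time slot 4 → {Civics, Econ}. No two conflicting exams share a time slot.

4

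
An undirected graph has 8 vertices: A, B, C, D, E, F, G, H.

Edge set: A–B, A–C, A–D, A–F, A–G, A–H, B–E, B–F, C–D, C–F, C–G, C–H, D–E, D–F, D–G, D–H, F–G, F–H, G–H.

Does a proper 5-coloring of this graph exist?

A, C, D, F, G, H are mutually adjacent (a clique of size 6), so at least 6 colors are needed.
So 5 colors are not enough.

No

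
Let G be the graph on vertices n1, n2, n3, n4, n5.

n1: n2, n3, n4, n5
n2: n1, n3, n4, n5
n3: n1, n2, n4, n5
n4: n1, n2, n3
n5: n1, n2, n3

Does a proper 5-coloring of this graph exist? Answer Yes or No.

The chromatic number is 4. n1, n2, n3, n4 are pairwise adjacent (a clique of size 4), so at least 4 colors are needed.
4 colors suffice: n1=2, n2=3, n3=1, n4=4, n5=4.
Since 5 ≥ 4, a proper 5-coloring certainly exists.

Yes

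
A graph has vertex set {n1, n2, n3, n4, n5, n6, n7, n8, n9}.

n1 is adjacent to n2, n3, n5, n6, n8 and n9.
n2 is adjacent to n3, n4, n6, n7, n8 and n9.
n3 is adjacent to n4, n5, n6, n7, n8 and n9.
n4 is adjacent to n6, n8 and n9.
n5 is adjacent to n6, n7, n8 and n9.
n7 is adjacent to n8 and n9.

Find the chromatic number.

4

n2, n3, n4, n8 are mutually adjacent (a clique of size 4), so at least 4 colors are needed.
4 colors suffice: n1=4, n2=2, n3=1, n4=4, n5=2, n6=3, n7=4, n8=3, n9=3. Each edge has distinct colors on its endpoints.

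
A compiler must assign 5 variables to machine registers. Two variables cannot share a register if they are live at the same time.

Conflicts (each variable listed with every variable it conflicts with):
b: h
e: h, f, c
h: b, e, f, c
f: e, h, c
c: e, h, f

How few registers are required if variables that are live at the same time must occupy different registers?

4

e, h, f, c are mutually in conflict, so at least 4 registers are needed.
4 registers suffice: register 1 → {h}; register 2 → {b, e}; register 3 → {c}; register 4 → {f}. No two conflicting variables share a register.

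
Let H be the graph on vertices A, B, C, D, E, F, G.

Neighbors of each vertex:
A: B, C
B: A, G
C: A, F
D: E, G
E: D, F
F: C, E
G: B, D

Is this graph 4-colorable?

The chromatic number is 3. The cycle D-G-B-A-C-F-E-D has odd length 7, so it cannot be 2-colored; at least 3 colors are needed.
3 colors suffice: color 1 → {A, D, F}; color 2 → {B, C, E}; color 3 → {G}.
Since 4 ≥ 3, a proper 4-coloring certainly exists.

Yes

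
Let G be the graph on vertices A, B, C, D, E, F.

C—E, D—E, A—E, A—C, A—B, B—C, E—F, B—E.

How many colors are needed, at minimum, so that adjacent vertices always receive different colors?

A, B, C, E are pairwise adjacent (a clique of size 4), so at least 4 colors are needed.
One proper 4-coloring: A=4, B=3, C=2, D=2, E=1, F=2. Every edge joins two different colors.

4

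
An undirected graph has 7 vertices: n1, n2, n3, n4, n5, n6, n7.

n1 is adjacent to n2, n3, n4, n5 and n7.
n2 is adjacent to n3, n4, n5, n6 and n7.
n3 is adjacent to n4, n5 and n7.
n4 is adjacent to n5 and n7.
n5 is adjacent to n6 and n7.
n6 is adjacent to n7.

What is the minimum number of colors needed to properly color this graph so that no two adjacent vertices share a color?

6

n1, n2, n3, n4, n5, n7 are mutually adjacent (a clique of size 6), so at least 6 colors are needed.
6 colors suffice: color 1 → {n5}; color 2 → {n2}; color 3 → {n7}; color 4 → {n4, n6}; color 5 → {n3}; color 6 → {n1}. Each edge has distinct colors on its endpoints.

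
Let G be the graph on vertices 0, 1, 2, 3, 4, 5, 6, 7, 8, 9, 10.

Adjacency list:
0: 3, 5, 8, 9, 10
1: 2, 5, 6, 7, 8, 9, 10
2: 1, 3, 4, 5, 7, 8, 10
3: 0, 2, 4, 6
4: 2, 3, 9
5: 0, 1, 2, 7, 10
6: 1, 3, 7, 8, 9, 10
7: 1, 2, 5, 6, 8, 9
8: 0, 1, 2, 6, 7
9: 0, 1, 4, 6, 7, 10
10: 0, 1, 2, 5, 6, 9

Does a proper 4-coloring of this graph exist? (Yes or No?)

Yes

The chromatic number is 4. 1, 2, 5, 10 are mutually adjacent (a clique of size 4), so at least 4 colors are needed.
4 colors suffice: 0=red, 1=blue, 2=red, 3=blue, 4=yellow, 5=green, 6=red, 7=yellow, 8=green, 9=green, 10=yellow.
That is already a proper 4-coloring.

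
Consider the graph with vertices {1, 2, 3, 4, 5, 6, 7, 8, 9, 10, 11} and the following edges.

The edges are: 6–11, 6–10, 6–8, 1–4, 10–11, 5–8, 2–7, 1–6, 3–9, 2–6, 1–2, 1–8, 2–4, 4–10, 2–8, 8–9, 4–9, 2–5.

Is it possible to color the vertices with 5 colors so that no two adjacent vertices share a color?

The chromatic number is 4. 1, 2, 6, 8 are mutually adjacent (a clique of size 4), so at least 4 colors are needed.
One proper 4-coloring: 1=yellow, 2=red, 3=blue, 4=blue, 5=green, 6=green, 7=blue, 8=blue, 9=red, 10=red, 11=blue.
Since 5 ≥ 4, a proper 5-coloring certainly exists.

Yes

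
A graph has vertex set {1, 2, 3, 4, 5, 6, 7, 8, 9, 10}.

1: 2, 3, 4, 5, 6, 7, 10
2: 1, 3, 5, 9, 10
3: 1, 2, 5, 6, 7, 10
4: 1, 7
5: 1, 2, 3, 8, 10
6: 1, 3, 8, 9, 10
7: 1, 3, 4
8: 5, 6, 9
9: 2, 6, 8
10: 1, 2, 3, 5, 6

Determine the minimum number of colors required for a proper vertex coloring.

5

1, 2, 3, 5, 10 form a clique, so at least 5 colors are needed.
A valid assignment using 5 colors: 1=red, 2=green, 3=blue, 4=blue, 5=yellow, 6=green, 7=green, 8=blue, 9=red, 10=purple. No two adjacent vertices share a color.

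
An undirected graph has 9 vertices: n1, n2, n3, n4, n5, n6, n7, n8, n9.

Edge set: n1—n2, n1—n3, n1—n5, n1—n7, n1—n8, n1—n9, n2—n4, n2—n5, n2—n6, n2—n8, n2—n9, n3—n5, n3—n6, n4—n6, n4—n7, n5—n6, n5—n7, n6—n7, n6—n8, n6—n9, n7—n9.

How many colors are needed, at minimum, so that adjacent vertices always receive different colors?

n1, n3, n5 form a triangle, so at least 3 colors are needed.
3 colors suffice: color red → {n1, n6}; color blue → {n2, n3, n7}; color green → {n4, n5, n8, n9}. Each edge has distinct colors on its endpoints.

3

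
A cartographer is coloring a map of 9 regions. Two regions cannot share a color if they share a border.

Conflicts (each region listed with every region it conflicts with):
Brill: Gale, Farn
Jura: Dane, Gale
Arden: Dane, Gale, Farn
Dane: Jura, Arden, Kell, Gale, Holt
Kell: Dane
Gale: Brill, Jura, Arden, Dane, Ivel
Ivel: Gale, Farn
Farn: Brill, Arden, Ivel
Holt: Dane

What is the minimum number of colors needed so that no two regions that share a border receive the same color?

Jura, Dane, Gale pairwise conflict, so at least 3 colors are needed.
One proper 3-coloring: Brill=2, Jura=3, Arden=3, Dane=2, Kell=1, Gale=1, Ivel=2, Farn=1, Holt=1. No two conflicting regions share a color.

3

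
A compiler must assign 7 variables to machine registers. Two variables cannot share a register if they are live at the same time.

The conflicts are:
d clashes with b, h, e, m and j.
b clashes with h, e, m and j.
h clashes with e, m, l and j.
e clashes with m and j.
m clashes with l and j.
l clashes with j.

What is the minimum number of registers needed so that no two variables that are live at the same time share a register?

6

d, b, h, e, m, j all conflict with each other, so at least 6 registers are needed.
Using 6 registers: d=6, b=4, h=3, e=5, m=1, l=4, j=2. No two conflicting variables share a register.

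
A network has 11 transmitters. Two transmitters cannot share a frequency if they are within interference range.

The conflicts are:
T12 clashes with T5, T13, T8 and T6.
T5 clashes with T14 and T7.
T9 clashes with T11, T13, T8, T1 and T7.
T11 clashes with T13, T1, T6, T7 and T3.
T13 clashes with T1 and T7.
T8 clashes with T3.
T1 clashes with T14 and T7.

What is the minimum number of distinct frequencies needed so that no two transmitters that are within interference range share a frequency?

5

T9, T11, T13, T1, T7 are mutually in conflict, so at least 5 frequencies are needed.
A valid assignment using 5 frequencies: T12=1, T5=2, T9=4, T11=1, T13=2, T8=2, T1=3, T6=2, T14=1, T7=5, T3=3. Each listed conflict is separated.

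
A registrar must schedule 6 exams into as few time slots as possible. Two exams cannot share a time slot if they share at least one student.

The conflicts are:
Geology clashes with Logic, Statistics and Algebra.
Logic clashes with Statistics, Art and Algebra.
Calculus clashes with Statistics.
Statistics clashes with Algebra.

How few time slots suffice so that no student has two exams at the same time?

4

Geology, Logic, Statistics, Algebra are mutually in conflict, so at least 4 time slots are needed.
4 time slots suffice: time slot 1 → {Statistics, Art}; time slot 2 → {Logic, Calculus}; time slot 3 → {Geology}; time slot 4 → {Algebra}. Every pair that conflicts lands in different time slots.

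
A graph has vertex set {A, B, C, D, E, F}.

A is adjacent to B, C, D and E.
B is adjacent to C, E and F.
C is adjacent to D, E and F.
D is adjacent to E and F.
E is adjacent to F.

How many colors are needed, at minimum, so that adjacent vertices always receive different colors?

A, C, D, E form a clique, so at least 4 colors are needed.
One proper 4-coloring: A=yellow, B=green, C=blue, D=green, E=red, F=yellow. Each edge has distinct colors on its endpoints.

4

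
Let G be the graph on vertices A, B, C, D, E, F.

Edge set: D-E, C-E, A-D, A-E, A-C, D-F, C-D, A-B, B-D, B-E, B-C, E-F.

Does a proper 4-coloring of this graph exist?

No

A, B, C, D, E are pairwise adjacent (a clique of size 5), so at least 5 colors are needed.
So 4 colors are not enough.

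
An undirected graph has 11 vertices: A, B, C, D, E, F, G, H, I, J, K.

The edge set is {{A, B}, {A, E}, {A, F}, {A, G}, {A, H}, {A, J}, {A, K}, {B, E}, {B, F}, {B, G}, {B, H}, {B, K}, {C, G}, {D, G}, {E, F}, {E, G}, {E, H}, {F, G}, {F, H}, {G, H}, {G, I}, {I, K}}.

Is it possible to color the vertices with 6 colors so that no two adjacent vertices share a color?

The chromatic number is 6. A, B, E, F, G, H are pairwise adjacent (a clique of size 6), so at least 6 colors are needed.
6 colors suffice: color 1 → {G, J, K}; color 2 → {A, C, D, I}; color 3 → {B}; color 4 → {H}; color 5 → {F}; color 6 → {E}.
That is already a proper 6-coloring.

Yes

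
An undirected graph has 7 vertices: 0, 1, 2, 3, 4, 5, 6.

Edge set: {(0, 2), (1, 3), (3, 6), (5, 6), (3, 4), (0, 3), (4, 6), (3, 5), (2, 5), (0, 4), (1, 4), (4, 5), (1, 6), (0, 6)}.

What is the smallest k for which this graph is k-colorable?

1, 3, 4, 6 form a clique, so at least 4 colors are needed.
4 colors suffice: color a → {2, 3}; color b → {4}; color c → {6}; color d → {0, 1, 5}. No two adjacent vertices share a color.

4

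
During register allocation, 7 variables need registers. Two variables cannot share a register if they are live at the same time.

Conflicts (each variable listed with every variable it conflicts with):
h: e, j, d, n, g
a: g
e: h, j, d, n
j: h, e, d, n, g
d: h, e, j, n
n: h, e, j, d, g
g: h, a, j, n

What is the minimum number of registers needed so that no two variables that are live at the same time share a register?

5

h, e, j, d, n are mutually in conflict, so at least 5 registers are needed.
5 registers suffice: register 1 → {a, j}; register 2 → {n}; register 3 → {h}; register 4 → {e, g}; register 5 → {d}. No two conflicting variables share a register.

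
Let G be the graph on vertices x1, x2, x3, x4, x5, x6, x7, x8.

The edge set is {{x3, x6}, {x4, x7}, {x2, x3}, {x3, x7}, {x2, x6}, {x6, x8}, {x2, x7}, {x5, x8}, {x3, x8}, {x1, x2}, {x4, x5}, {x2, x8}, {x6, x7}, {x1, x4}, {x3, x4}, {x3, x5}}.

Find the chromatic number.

4

x2, x3, x6, x8 form a clique, so at least 4 colors are needed.
4 colors suffice: color 1 → {x1, x3}; color 2 → {x2, x4}; color 3 → {x7, x8}; color 4 → {x5, x6}. Each edge has distinct colors on its endpoints.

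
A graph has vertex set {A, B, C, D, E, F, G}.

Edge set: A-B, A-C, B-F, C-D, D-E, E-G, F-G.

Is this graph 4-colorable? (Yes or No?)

Yes

The chromatic number is 3. The cycle A-B-F-G-E-D-C-A has odd length 7, so it cannot be 2-colored; at least 3 colors are needed.
3 colors suffice: color 1 → {B, C, G}; color 2 → {A, D, F}; color 3 → {E}.
Since 4 ≥ 3, a proper 4-coloring certainly exists.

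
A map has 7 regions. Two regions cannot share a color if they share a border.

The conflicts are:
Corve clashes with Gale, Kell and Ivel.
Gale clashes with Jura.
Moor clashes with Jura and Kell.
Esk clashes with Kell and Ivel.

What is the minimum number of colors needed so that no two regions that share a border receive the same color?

The cycle Jura-Moor-Kell-Corve-Gale-Jura has odd length 5, so it cannot be 2-colored; at least 3 colors are needed.
A valid assignment using 3 colors: Corve=2, Gale=3, Moor=2, Esk=2, Jura=1, Kell=1, Ivel=1. No two conflicting regions share a color.

3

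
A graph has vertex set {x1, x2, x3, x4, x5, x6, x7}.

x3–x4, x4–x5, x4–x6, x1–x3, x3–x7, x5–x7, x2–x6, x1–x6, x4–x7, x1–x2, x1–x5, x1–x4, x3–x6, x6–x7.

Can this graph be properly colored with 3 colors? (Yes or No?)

No

x3, x4, x6, x7 are pairwise adjacent (a clique of size 4), so at least 4 colors are needed.
So 3 colors are not enough.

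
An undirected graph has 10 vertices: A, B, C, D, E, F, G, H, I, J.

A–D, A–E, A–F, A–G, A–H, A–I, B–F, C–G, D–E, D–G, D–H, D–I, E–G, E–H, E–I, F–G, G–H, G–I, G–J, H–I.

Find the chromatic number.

A, D, E, G, H, I are pairwise adjacent (a clique of size 6), so at least 6 colors are needed.
6 colors suffice: color 1 → {B, G}; color 2 → {A, C, J}; color 3 → {E, F}; color 4 → {I}; color 5 → {D}; color 6 → {H}. No two adjacent vertices share a color.

6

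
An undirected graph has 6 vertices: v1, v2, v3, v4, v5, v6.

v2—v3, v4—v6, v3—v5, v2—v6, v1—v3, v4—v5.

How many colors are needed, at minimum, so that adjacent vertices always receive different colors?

The cycle v6-v2-v3-v5-v4-v6 has odd length 5, so it cannot be 2-colored; at least 3 colors are needed.
One proper 3-coloring: v1=blue, v2=blue, v3=red, v4=green, v5=blue, v6=red. No two adjacent vertices share a color.

3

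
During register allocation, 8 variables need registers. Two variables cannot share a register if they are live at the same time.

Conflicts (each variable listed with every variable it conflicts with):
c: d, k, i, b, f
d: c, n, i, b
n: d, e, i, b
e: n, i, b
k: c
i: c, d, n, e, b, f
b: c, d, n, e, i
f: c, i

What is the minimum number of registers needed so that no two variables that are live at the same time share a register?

4

c, d, i, b all conflict with each other, so at least 4 registers are needed.
4 registers suffice: c=3, d=4, n=3, e=4, k=1, i=1, b=2, f=2. No two conflicting variables share a register.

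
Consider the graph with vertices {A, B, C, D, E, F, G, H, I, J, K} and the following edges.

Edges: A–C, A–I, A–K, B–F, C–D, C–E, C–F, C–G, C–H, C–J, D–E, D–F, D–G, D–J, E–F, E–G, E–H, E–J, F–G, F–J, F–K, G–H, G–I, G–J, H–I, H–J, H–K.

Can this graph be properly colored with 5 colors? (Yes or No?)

No

C, D, E, F, G, J are pairwise adjacent (a clique of size 6), so at least 6 colors are needed.
So 5 colors are not enough.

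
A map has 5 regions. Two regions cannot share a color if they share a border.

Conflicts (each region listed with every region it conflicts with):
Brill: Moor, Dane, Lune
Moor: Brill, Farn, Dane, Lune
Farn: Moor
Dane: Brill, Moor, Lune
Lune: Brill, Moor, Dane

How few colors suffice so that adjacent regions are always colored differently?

4

Brill, Moor, Dane, Lune are mutually in conflict, so at least 4 colors are needed.
4 colors suffice: color 1 → {Moor}; color 2 → {Farn, Lune}; color 3 → {Dane}; color 4 → {Brill}. No two conflicting regions share a color.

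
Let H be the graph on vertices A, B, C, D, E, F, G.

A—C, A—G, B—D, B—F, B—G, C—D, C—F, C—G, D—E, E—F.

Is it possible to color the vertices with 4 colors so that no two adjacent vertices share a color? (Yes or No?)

The chromatic number is 3. A, C, G are pairwise adjacent, so at least 3 colors are needed.
A valid assignment using 3 colors: A=3, B=1, C=1, D=2, E=1, F=2, G=2.
Since 4 ≥ 3, a proper 4-coloring certainly exists.

Yes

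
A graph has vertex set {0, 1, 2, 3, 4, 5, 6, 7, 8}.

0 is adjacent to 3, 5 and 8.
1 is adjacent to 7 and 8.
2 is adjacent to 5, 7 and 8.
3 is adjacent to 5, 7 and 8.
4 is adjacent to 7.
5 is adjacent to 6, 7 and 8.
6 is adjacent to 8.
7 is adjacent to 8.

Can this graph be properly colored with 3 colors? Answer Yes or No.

No

2, 5, 7, 8 are pairwise adjacent (a clique of size 4), so at least 4 colors are needed.
So 3 colors are not enough.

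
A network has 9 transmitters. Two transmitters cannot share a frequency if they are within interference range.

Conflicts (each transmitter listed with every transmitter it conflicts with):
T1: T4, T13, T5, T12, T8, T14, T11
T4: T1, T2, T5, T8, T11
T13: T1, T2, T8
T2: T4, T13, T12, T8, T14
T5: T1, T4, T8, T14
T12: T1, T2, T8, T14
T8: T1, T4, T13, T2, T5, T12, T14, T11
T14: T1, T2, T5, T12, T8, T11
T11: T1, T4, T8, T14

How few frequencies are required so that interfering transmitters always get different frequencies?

T2, T12, T8, T14 all conflict with each other, so at least 4 frequencies are needed.
4 frequencies suffice: T1=2, T4=3, T13=3, T2=2, T5=4, T12=4, T8=1, T14=3, T11=4. Each listed conflict is separated.

4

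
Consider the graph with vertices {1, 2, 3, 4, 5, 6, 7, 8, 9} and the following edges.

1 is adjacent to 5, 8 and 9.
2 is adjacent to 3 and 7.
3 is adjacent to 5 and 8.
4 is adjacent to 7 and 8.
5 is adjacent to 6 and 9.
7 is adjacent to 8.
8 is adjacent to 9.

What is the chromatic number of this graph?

3

4, 7, 8 are pairwise adjacent, so at least 3 colors are needed.
3 colors suffice: 1=b, 2=a, 3=b, 4=c, 5=a, 6=b, 7=b, 8=a, 9=c. No two adjacent vertices share a color.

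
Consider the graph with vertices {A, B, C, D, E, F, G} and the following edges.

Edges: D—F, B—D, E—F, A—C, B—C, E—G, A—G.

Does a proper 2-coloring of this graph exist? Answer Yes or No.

The cycle G-E-F-D-B-C-A-G has odd length 7, so it cannot be 2-colored; at least 3 colors are needed.
So 2 colors are not enough.

No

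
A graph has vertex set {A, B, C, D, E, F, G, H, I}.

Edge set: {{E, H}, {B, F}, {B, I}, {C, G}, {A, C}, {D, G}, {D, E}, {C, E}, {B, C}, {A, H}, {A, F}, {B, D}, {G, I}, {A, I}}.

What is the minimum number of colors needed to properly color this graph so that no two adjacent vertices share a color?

B and C are adjacent, so at least 2 colors are needed.
2 colors suffice: color 1 → {A, B, E, G}; color 2 → {C, D, F, H, I}. Every edge joins two different colors.

2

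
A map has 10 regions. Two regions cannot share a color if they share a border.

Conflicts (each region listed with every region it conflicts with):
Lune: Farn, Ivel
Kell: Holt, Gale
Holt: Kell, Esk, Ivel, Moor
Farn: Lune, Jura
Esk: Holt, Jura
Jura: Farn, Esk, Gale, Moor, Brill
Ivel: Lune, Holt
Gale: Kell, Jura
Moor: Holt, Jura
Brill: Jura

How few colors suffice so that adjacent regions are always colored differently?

The cycle Moor-Jura-Gale-Kell-Holt-Moor has odd length 5, so it cannot be 2-colored; at least 3 colors are needed.
3 colors suffice: Lune=1, Kell=3, Holt=1, Farn=2, Esk=2, Jura=1, Ivel=2, Gale=2, Moor=2, Brill=2. Every pair that conflicts lands in different colors.

3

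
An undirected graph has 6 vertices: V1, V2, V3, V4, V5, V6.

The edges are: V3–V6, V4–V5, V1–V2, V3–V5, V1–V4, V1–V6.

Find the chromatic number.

3

The cycle V5-V4-V1-V6-V3-V5 has odd length 5, so it cannot be 2-colored; at least 3 colors are needed.
3 colors suffice: V1=R, V2=B, V3=R, V4=B, V5=G, V6=B. Every edge joins two different colors.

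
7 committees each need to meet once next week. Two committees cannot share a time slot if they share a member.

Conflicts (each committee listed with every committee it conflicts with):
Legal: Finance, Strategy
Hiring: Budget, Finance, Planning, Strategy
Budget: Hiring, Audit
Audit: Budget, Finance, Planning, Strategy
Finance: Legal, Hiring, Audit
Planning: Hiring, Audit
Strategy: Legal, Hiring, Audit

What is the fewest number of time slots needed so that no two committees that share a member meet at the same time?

Legal and Finance conflict, so at least 2 time slots are needed.
2 time slots suffice: time slot 1 → {Legal, Hiring, Audit}; time slot 2 → {Budget, Finance, Planning, Strategy}. Every pair that conflicts lands in different time slots.

2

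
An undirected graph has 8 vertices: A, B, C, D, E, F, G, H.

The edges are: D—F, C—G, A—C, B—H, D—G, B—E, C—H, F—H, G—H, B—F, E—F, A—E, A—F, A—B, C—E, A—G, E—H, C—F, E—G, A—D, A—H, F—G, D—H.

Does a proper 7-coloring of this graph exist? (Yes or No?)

Yes

The chromatic number is 6. A, C, E, F, G, H are pairwise adjacent (a clique of size 6), so at least 6 colors are needed.
One proper 6-coloring: A=3, B=4, C=6, D=5, E=5, F=1, G=4, H=2.
Since 7 ≥ 6, a proper 7-coloring certainly exists.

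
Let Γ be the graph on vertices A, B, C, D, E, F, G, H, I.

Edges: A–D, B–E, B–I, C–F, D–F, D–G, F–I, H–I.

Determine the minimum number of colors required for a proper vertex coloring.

A and D are adjacent, so at least 2 colors are needed.
2 colors suffice: color red → {C, D, E, I}; color blue → {A, B, F, G, H}. Every edge joins two different colors.

2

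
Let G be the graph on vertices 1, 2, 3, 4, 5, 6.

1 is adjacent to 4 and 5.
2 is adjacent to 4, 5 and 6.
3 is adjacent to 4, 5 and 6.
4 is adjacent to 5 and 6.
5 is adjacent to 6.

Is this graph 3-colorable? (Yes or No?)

No

3, 4, 5, 6 form a clique, so at least 4 colors are needed.
So 3 colors are not enough.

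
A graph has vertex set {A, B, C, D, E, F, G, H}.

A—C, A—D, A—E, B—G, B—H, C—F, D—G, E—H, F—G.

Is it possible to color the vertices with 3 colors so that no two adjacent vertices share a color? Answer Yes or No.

The chromatic number is 3. The cycle C-F-G-D-A-C has odd length 5, so it cannot be 2-colored; at least 3 colors are needed.
A valid assignment using 3 colors: A=1, B=2, C=2, D=2, E=2, F=3, G=1, H=1.
That is already a proper 3-coloring.

Yes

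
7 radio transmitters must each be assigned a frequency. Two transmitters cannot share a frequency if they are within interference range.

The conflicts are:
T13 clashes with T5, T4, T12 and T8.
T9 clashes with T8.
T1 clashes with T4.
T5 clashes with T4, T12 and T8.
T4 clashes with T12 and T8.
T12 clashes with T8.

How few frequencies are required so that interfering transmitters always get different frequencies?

T13, T5, T4, T12, T8 pairwise conflict, so at least 5 frequencies are needed.
A valid assignment using 5 frequencies: T13=3, T9=1, T1=2, T5=5, T4=1, T12=4, T8=2. No two conflicting transmitters share a frequency.

5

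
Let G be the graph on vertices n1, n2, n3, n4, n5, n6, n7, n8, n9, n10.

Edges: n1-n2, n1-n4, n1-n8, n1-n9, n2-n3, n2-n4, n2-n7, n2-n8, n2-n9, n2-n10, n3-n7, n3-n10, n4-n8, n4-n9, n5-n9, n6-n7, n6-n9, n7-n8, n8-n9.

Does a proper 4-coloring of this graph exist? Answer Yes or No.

n1, n2, n4, n8, n9 form a clique, so at least 5 colors are needed.
So 4 colors are not enough.

No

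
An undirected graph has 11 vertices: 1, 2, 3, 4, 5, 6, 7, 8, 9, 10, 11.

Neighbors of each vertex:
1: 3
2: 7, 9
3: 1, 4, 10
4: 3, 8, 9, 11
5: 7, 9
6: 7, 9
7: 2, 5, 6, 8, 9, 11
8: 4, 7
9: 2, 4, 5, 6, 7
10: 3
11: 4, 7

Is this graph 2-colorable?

6, 7, 9 are pairwise adjacent, so at least 3 colors are needed.
So 2 colors are not enough.

No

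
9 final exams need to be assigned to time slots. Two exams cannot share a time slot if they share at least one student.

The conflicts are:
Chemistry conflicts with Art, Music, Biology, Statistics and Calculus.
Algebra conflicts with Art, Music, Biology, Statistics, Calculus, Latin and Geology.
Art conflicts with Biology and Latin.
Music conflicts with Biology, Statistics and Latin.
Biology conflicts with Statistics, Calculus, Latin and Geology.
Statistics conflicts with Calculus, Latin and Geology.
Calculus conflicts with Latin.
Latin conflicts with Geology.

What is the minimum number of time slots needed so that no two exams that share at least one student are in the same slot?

Algebra, Biology, Statistics, Calculus, Latin all conflict with each other, so at least 5 time slots are needed.
5 time slots suffice: time slot 1 → {Biology}; time slot 2 → {Chemistry, Latin}; time slot 3 → {Algebra}; time slot 4 → {Art, Statistics}; time slot 5 → {Music, Calculus, Geology}. Each listed conflict is separated.

5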